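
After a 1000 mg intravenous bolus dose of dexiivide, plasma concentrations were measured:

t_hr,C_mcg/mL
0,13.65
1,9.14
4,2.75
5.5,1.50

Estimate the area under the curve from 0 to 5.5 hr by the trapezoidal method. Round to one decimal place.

AUC = 32.4 mcg/mL·hr

Trapezoidal AUC_0→5.5:
  [0→1]: (13.65+9.14)/2 × 1 = 11.395
  [1→4]: (9.14+2.75)/2 × 3 = 17.835
  [4→5.5]: (2.75+1.50)/2 × 1.5 = 3.1875
  Sum = 32.4175 mcg/mL·hr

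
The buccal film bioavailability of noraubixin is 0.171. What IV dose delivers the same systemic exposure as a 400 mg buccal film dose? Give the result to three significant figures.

Systemic exposure from an extravascular dose = F × D_ev, so the equivalent IV dose is F × D_ev.
D_iv = F × D_ev = 0.171 × 400 = 68.4 mg

D_iv = 68.4 mg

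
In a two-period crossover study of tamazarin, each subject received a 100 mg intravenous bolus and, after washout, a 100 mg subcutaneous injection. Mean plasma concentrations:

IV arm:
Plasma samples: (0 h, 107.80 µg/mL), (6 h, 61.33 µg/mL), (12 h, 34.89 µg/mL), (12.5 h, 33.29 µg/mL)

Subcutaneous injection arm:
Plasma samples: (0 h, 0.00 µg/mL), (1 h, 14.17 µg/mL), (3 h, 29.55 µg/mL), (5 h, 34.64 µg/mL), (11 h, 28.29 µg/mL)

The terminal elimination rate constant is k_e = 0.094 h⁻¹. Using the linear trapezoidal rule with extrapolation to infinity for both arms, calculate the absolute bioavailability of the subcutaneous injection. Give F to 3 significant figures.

Trapezoidal AUC_0→12.5 (IV):
  [0→6]: (107.80+61.33)/2 × 6 = 507.39
  [6→12]: (61.33+34.89)/2 × 6 = 288.66
  [12→12.5]: (34.89+33.29)/2 × 0.5 = 17.045
  Sum = 813.095 µg/mL·h
IV tail: 33.29/0.094 = 354.149; AUC_iv,0→∞ = 813.095 + 354.149 = 1167.244 µg/mL·h
Trapezoidal AUC_0→11 (subcutaneous injection):
  [0→1]: (0.00+14.17)/2 × 1 = 7.085
  [1→3]: (14.17+29.55)/2 × 2 = 43.72
  [3→5]: (29.55+34.64)/2 × 2 = 64.19
  [5→11]: (34.64+28.29)/2 × 6 = 188.79
  Sum = 303.785 µg/mL·h
subcutaneous injection tail: 28.29/0.094 = 300.957; AUC_ev,0→∞ = 303.785 + 300.957 = 604.742 µg/mL·h
F = (AUC_ev/D_ev)/(AUC_iv/D_iv) = (604.742/100)/(1167.244/100) = 6.04742/11.67244 = 0.5181

F = 0.518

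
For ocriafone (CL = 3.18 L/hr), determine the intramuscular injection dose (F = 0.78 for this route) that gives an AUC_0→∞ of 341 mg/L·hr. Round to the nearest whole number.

Dose = CL × AUC_0→∞ / F
     = 3.18 × 341 / 0.78 = 1390.23 mg

Dose = 1390 mg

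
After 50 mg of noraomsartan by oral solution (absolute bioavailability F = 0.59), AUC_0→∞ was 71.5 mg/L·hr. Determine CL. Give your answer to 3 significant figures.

CL = 0.413 L/hr

CL = F × Dose / AUC_0→∞
   = 0.59 × 50 / 71.5 = 0.412587 L/hr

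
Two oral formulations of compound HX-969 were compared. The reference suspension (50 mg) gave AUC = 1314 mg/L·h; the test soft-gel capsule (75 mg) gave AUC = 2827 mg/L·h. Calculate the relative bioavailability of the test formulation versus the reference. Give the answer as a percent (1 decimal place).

F_rel = (AUC_test/D_test) / (AUC_ref/D_ref)
      = (2827/75) / (1314/50)
      = 37.6933 / 26.28 = 1.4343 = 143.43%

F_rel = 143.4%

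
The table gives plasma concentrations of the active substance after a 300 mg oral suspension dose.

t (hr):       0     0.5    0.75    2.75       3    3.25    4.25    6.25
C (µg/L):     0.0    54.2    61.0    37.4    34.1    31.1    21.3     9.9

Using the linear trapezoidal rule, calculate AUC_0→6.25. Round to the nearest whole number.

AUC = 201 µg/L·hr

Trapezoidal AUC_0→6.25:
  [0→0.5]: (0.0+54.2)/2 × 0.5 = 13.55
  [0.5→0.75]: (54.2+61.0)/2 × 0.25 = 14.4
  [0.75→2.75]: (61.0+37.4)/2 × 2 = 98.4
  [2.75→3]: (37.4+34.1)/2 × 0.25 = 8.9375
  [3→3.25]: (34.1+31.1)/2 × 0.25 = 8.15
  [3.25→4.25]: (31.1+21.3)/2 × 1 = 26.2
  [4.25→6.25]: (21.3+9.9)/2 × 2 = 31.2
  Sum = 200.8375 µg/L·hr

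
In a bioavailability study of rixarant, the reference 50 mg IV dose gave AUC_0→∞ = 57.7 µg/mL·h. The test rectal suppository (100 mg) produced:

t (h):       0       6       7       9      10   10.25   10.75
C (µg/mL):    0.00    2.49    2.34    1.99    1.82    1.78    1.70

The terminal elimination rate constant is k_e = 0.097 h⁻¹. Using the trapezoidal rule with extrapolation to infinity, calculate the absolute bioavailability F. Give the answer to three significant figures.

F = 0.303

Trapezoidal AUC_0→10.75 (rectal suppository):
  [0→6]: (0.00+2.49)/2 × 6 = 7.47
  [6→7]: (2.49+2.34)/2 × 1 = 2.415
  [7→9]: (2.34+1.99)/2 × 2 = 4.33
  [9→10]: (1.99+1.82)/2 × 1 = 1.905
  [10→10.25]: (1.82+1.78)/2 × 0.25 = 0.45
  [10.25→10.75]: (1.78+1.70)/2 × 0.5 = 0.87
  Sum = 17.44 µg/mL·h
Tail: C_last/k_e = 1.70/0.097 = 17.526
AUC_0→∞ (rectal suppository) = 17.44 + 17.526 = 34.966 µg/mL·h
F = (AUC_ev/D_ev)/(AUC_iv/D_iv) = (34.966/100)/(57.7/50) = 0.34966/1.154 = 0.3030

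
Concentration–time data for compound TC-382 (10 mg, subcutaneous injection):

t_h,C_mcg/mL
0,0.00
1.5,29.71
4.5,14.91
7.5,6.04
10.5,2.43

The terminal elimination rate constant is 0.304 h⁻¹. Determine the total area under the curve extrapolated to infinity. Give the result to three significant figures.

AUC = 141 mcg/mL·h

Trapezoidal AUC_0→10.5:
  [0→1.5]: (0.00+29.71)/2 × 1.5 = 22.2825
  [1.5→4.5]: (29.71+14.91)/2 × 3 = 66.93
  [4.5→7.5]: (14.91+6.04)/2 × 3 = 31.425
  [7.5→10.5]: (6.04+2.43)/2 × 3 = 12.705
  Sum = 133.3425 mcg/mL·h
Extrapolated tail: C_last / k_e = 2.43 / 0.304 = 7.993
AUC_0→∞ = 133.3425 + 7.993 = 141.3355 mcg/mL·h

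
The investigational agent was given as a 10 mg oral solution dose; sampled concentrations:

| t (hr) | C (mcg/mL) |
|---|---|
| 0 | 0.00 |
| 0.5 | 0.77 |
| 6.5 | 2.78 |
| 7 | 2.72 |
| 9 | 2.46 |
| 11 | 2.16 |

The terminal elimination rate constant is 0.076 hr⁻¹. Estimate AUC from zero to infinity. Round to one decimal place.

Trapezoidal AUC_0→11:
  [0→0.5]: (0.00+0.77)/2 × 0.5 = 0.1925
  [0.5→6.5]: (0.77+2.78)/2 × 6 = 10.65
  [6.5→7]: (2.78+2.72)/2 × 0.5 = 1.375
  [7→9]: (2.72+2.46)/2 × 2 = 5.18
  [9→11]: (2.46+2.16)/2 × 2 = 4.62
  Sum = 22.0175 mcg/mL·hr
Extrapolated tail: C_last / k_e = 2.16 / 0.076 = 28.421
AUC_0→∞ = 22.0175 + 28.421 = 50.4385 mcg/mL·hr

AUC = 50.4 mcg/mL·hr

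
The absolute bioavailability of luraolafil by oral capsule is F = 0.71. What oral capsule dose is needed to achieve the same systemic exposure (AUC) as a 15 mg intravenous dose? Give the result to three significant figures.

For equal systemic exposure: F × D_ev = D_iv
D_ev = D_iv / F = 15 / 0.71 = 21.1268 mg

D_oral = 21.1 mg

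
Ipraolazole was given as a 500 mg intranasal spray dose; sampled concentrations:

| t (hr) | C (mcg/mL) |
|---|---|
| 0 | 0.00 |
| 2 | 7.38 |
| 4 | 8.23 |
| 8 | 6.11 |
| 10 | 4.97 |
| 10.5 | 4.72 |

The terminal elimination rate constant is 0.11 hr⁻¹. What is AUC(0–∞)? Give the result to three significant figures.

AUC = 108 mcg/mL·hr

Trapezoidal AUC_0→10.5:
  [0→2]: (0.00+7.38)/2 × 2 = 7.38
  [2→4]: (7.38+8.23)/2 × 2 = 15.61
  [4→8]: (8.23+6.11)/2 × 4 = 28.68
  [8→10]: (6.11+4.97)/2 × 2 = 11.08
  [10→10.5]: (4.97+4.72)/2 × 0.5 = 2.4225
  Sum = 65.1725 mcg/mL·hr
Extrapolated tail: C_last / k_e = 4.72 / 0.11 = 42.909
AUC_0→∞ = 65.1725 + 42.909 = 108.0815 mcg/mL·hr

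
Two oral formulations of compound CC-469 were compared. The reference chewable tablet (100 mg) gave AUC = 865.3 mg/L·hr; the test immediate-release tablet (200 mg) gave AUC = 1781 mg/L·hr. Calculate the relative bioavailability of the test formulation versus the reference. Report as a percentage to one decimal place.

F_rel = (AUC_test/D_test) / (AUC_ref/D_ref)
      = (1781/200) / (865.3/100)
      = 8.905 / 8.653 = 1.0291 = 102.91%

F_rel = 102.9%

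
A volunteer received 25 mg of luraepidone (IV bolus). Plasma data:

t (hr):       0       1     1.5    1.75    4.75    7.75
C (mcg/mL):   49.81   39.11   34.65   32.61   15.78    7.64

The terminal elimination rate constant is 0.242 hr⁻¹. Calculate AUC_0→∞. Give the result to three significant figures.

AUC = 211 mcg/mL·hr

Trapezoidal AUC_0→7.75:
  [0→1]: (49.81+39.11)/2 × 1 = 44.46
  [1→1.5]: (39.11+34.65)/2 × 0.5 = 18.44
  [1.5→1.75]: (34.65+32.61)/2 × 0.25 = 8.4075
  [1.75→4.75]: (32.61+15.78)/2 × 3 = 72.585
  [4.75→7.75]: (15.78+7.64)/2 × 3 = 35.13
  Sum = 179.0225 mcg/mL·hr
Extrapolated tail: C_last / k_e = 7.64 / 0.242 = 31.570
AUC_0→∞ = 179.0225 + 31.570 = 210.5925 mcg/mL·hr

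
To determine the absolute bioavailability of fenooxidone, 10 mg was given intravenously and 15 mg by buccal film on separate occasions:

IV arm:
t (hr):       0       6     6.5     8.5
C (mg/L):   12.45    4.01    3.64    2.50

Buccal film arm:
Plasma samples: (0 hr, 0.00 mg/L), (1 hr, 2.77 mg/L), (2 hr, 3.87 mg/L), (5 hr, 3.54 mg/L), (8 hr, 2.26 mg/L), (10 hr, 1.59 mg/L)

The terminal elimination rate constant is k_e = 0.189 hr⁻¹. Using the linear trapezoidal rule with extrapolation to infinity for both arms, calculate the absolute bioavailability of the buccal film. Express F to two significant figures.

Trapezoidal AUC_0→8.5 (IV):
  [0→6]: (12.45+4.01)/2 × 6 = 49.38
  [6→6.5]: (4.01+3.64)/2 × 0.5 = 1.9125
  [6.5→8.5]: (3.64+2.50)/2 × 2 = 6.14
  Sum = 57.4325 mg/L·hr
IV tail: 2.50/0.189 = 13.228; AUC_iv,0→∞ = 57.4325 + 13.228 = 70.6605 mg/L·hr
Trapezoidal AUC_0→10 (buccal film):
  [0→1]: (0.00+2.77)/2 × 1 = 1.385
  [1→2]: (2.77+3.87)/2 × 1 = 3.32
  [2→5]: (3.87+3.54)/2 × 3 = 11.115
  [5→8]: (3.54+2.26)/2 × 3 = 8.7
  [8→10]: (2.26+1.59)/2 × 2 = 3.85
  Sum = 28.37 mg/L·hr
buccal film tail: 1.59/0.189 = 8.413; AUC_ev,0→∞ = 28.37 + 8.413 = 36.783 mg/L·hr
F = (AUC_ev/D_ev)/(AUC_iv/D_iv) = (36.783/15)/(70.6605/10) = 2.4522/7.06605 = 0.3470

F = 0.35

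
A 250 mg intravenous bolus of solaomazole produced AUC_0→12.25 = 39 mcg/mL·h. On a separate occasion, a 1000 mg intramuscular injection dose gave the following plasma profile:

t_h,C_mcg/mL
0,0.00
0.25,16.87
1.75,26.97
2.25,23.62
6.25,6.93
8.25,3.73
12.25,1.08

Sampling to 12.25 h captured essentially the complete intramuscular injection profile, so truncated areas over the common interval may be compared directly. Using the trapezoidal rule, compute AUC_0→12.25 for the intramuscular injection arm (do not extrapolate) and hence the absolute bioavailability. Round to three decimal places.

F = 0.827

Trapezoidal AUC_0→12.25 (intramuscular injection):
  [0→0.25]: (0.00+16.87)/2 × 0.25 = 2.10875
  [0.25→1.75]: (16.87+26.97)/2 × 1.5 = 32.88
  [1.75→2.25]: (26.97+23.62)/2 × 0.5 = 12.6475
  [2.25→6.25]: (23.62+6.93)/2 × 4 = 61.1
  [6.25→8.25]: (6.93+3.73)/2 × 2 = 10.66
  [8.25→12.25]: (3.73+1.08)/2 × 4 = 9.62
  Sum = 129.01625 mcg/mL·h
F = (AUC_ev/D_ev)/(AUC_iv/D_iv) = (129.01625/1000)/(39/250) = 0.12901625/0.156 = 0.8270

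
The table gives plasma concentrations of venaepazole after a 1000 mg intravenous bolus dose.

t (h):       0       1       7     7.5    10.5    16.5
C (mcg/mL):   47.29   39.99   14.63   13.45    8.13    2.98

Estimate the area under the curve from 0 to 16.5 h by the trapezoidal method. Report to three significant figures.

AUC = 280 mcg/mL·h

Trapezoidal AUC_0→16.5:
  [0→1]: (47.29+39.99)/2 × 1 = 43.64
  [1→7]: (39.99+14.63)/2 × 6 = 163.86
  [7→7.5]: (14.63+13.45)/2 × 0.5 = 7.02
  [7.5→10.5]: (13.45+8.13)/2 × 3 = 32.37
  [10.5→16.5]: (8.13+2.98)/2 × 6 = 33.33
  Sum = 280.22 mcg/mL·h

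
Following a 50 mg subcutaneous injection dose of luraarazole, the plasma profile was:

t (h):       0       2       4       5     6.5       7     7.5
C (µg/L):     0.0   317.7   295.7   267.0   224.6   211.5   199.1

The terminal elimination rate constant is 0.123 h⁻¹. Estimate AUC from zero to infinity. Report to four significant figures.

Trapezoidal AUC_0→7.5:
  [0→2]: (0.0+317.7)/2 × 2 = 317.7
  [2→4]: (317.7+295.7)/2 × 2 = 613.4
  [4→5]: (295.7+267.0)/2 × 1 = 281.35
  [5→6.5]: (267.0+224.6)/2 × 1.5 = 368.7
  [6.5→7]: (224.6+211.5)/2 × 0.5 = 109.025
  [7→7.5]: (211.5+199.1)/2 × 0.5 = 102.65
  Sum = 1792.825 µg/L·h
Extrapolated tail: C_last / k_e = 199.1 / 0.123 = 1618.699
AUC_0→∞ = 1792.825 + 1618.699 = 3411.524 µg/L·h

AUC = 3412 µg/L·h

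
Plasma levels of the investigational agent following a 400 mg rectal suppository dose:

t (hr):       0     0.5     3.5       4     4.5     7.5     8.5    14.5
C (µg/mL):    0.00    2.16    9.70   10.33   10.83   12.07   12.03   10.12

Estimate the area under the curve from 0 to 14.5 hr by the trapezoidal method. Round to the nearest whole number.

Trapezoidal AUC_0→14.5:
  [0→0.5]: (0.00+2.16)/2 × 0.5 = 0.54
  [0.5→3.5]: (2.16+9.70)/2 × 3 = 17.79
  [3.5→4]: (9.70+10.33)/2 × 0.5 = 5.0075
  [4→4.5]: (10.33+10.83)/2 × 0.5 = 5.29
  [4.5→7.5]: (10.83+12.07)/2 × 3 = 34.35
  [7.5→8.5]: (12.07+12.03)/2 × 1 = 12.05
  [8.5→14.5]: (12.03+10.12)/2 × 6 = 66.45
  Sum = 141.4775 µg/mL·hr

AUC = 141 µg/mL·hr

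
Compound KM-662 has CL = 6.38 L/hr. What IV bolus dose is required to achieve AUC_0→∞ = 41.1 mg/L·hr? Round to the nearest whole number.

Dose_iv = CL × AUC_0→∞
     = 6.38 × 41.1 = 262.218 mg

Dose = 262 mg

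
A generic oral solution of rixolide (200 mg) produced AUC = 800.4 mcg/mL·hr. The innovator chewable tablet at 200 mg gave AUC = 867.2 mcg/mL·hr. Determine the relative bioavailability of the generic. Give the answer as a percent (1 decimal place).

F_rel = 92.3%

F_rel = (AUC_test/D_test) / (AUC_ref/D_ref)
      = (800.4/200) / (867.2/200)
      = 4.002 / 4.336 = 0.9230 = 92.30%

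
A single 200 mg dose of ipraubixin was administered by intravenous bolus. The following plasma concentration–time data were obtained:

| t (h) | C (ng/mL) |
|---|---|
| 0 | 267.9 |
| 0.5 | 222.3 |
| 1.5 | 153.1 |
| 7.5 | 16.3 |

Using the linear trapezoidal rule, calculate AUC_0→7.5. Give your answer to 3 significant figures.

Trapezoidal AUC_0→7.5:
  [0→0.5]: (267.9+222.3)/2 × 0.5 = 122.55
  [0.5→1.5]: (222.3+153.1)/2 × 1 = 187.7
  [1.5→7.5]: (153.1+16.3)/2 × 6 = 508.2
  Sum = 818.45 ng/mL·h

AUC = 818 ng/mL·h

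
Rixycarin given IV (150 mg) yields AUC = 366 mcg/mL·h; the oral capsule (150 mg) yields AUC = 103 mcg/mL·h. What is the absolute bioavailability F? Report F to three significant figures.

F = 0.281

F = (AUC_ev / D_ev) / (AUC_iv / D_iv)
  = (103/150) / (366/150)
  = 0.686667 / 2.44 = 0.2814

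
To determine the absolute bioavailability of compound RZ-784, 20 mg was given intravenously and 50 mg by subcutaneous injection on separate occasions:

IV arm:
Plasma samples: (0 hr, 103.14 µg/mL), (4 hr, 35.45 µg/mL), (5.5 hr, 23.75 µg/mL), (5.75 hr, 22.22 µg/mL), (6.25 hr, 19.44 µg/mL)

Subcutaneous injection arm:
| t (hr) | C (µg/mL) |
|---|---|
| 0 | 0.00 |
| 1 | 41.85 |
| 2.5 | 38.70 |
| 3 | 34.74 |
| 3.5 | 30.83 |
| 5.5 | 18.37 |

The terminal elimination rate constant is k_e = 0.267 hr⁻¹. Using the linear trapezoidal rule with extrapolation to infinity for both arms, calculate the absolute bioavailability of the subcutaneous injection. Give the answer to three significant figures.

Trapezoidal AUC_0→6.25 (IV):
  [0→4]: (103.14+35.45)/2 × 4 = 277.18
  [4→5.5]: (35.45+23.75)/2 × 1.5 = 44.4
  [5.5→5.75]: (23.75+22.22)/2 × 0.25 = 5.74625
  [5.75→6.25]: (22.22+19.44)/2 × 0.5 = 10.415
  Sum = 337.74125 µg/mL·hr
IV tail: 19.44/0.267 = 72.809; AUC_iv,0→∞ = 337.74125 + 72.809 = 410.55025 µg/mL·hr
Trapezoidal AUC_0→5.5 (subcutaneous injection):
  [0→1]: (0.00+41.85)/2 × 1 = 20.925
  [1→2.5]: (41.85+38.70)/2 × 1.5 = 60.4125
  [2.5→3]: (38.70+34.74)/2 × 0.5 = 18.36
  [3→3.5]: (34.74+30.83)/2 × 0.5 = 16.3925
  [3.5→5.5]: (30.83+18.37)/2 × 2 = 49.2
  Sum = 165.29 µg/mL·hr
subcutaneous injection tail: 18.37/0.267 = 68.801; AUC_ev,0→∞ = 165.29 + 68.801 = 234.091 µg/mL·hr
F = (AUC_ev/D_ev)/(AUC_iv/D_iv) = (234.091/50)/(410.55025/20) = 4.68182/20.5275 = 0.2281

F = 0.228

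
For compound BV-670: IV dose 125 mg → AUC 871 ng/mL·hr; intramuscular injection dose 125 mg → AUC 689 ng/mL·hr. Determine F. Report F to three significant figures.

F = 0.791

F = (AUC_ev / D_ev) / (AUC_iv / D_iv)
  = (689/125) / (871/125)
  = 5.512 / 6.968 = 0.7910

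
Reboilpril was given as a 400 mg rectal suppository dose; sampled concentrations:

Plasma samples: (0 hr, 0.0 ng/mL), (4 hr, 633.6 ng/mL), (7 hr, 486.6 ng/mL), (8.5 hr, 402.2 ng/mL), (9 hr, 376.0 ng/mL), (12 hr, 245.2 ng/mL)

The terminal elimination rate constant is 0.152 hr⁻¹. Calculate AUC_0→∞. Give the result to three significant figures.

AUC = 6350 ng/mL·hr

Trapezoidal AUC_0→12:
  [0→4]: (0.0+633.6)/2 × 4 = 1267.2
  [4→7]: (633.6+486.6)/2 × 3 = 1680.3
  [7→8.5]: (486.6+402.2)/2 × 1.5 = 666.6
  [8.5→9]: (402.2+376.0)/2 × 0.5 = 194.55
  [9→12]: (376.0+245.2)/2 × 3 = 931.8
  Sum = 4740.45 ng/mL·hr
Extrapolated tail: C_last / k_e = 245.2 / 0.152 = 1613.158
AUC_0→∞ = 4740.45 + 1613.158 = 6353.608 ng/mL·hr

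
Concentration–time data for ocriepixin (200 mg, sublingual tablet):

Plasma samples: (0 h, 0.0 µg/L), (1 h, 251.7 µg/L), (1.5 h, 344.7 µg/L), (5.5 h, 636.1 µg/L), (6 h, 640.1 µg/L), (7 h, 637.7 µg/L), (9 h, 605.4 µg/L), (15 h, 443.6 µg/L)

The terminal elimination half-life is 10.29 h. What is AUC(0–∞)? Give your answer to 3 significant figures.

Trapezoidal AUC_0→15:
  [0→1]: (0.0+251.7)/2 × 1 = 125.85
  [1→1.5]: (251.7+344.7)/2 × 0.5 = 149.1
  [1.5→5.5]: (344.7+636.1)/2 × 4 = 1961.6
  [5.5→6]: (636.1+640.1)/2 × 0.5 = 319.05
  [6→7]: (640.1+637.7)/2 × 1 = 638.9
  [7→9]: (637.7+605.4)/2 × 2 = 1243.1
  [9→15]: (605.4+443.6)/2 × 6 = 3147.0
  Sum = 7584.6 µg/L·h
k_e = ln2 / t½ = 0.693147 / 10.29 = 0.0674 h^-1
Extrapolated tail: C_last / k_e = 443.6 / 0.0674 = 6581.602
AUC_0→∞ = 7584.6 + 6581.602 = 14166.202 µg/L·h

AUC = 14200 µg/L·h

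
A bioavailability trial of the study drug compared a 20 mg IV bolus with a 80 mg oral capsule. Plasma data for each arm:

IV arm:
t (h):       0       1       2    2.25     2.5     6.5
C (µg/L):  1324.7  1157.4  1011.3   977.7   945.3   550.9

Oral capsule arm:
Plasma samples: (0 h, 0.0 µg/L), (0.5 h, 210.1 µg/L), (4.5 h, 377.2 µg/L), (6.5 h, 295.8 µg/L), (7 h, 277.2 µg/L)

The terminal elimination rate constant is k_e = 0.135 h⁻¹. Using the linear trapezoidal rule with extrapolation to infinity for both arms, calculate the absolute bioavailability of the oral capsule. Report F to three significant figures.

Trapezoidal AUC_0→6.5 (IV):
  [0→1]: (1324.7+1157.4)/2 × 1 = 1241.05
  [1→2]: (1157.4+1011.3)/2 × 1 = 1084.35
  [2→2.25]: (1011.3+977.7)/2 × 0.25 = 248.625
  [2.25→2.5]: (977.7+945.3)/2 × 0.25 = 240.375
  [2.5→6.5]: (945.3+550.9)/2 × 4 = 2992.4
  Sum = 5806.8 µg/L·h
IV tail: 550.9/0.135 = 4080.741; AUC_iv,0→∞ = 5806.8 + 4080.741 = 9887.541 µg/L·h
Trapezoidal AUC_0→7 (oral capsule):
  [0→0.5]: (0.0+210.1)/2 × 0.5 = 52.525
  [0.5→4.5]: (210.1+377.2)/2 × 4 = 1174.6
  [4.5→6.5]: (377.2+295.8)/2 × 2 = 673.0
  [6.5→7]: (295.8+277.2)/2 × 0.5 = 143.25
  Sum = 2043.375 µg/L·h
oral capsule tail: 277.2/0.135 = 2053.333; AUC_ev,0→∞ = 2043.375 + 2053.333 = 4096.708 µg/L·h
F = (AUC_ev/D_ev)/(AUC_iv/D_iv) = (4096.708/80)/(9887.541/20) = 51.20885/494.37705 = 0.1036

F = 0.104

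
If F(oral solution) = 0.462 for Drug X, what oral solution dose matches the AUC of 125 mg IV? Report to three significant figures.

D_oral = 271 mg

For equal systemic exposure: F × D_ev = D_iv
D_ev = D_iv / F = 125 / 0.462 = 270.563 mg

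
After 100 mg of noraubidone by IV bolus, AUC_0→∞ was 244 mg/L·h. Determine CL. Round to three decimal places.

CL = 0.410 L/h

CL = Dose_iv / AUC_0→∞
   = 100 / 244 = 0.409836 L/h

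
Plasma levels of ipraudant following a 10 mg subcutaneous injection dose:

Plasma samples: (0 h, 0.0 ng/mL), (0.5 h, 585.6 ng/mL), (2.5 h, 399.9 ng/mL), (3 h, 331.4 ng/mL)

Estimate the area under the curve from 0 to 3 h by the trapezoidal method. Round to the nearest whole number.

AUC = 1315 ng/mL·h

Trapezoidal AUC_0→3:
  [0→0.5]: (0.0+585.6)/2 × 0.5 = 146.4
  [0.5→2.5]: (585.6+399.9)/2 × 2 = 985.5
  [2.5→3]: (399.9+331.4)/2 × 0.5 = 182.825
  Sum = 1314.725 ng/mL·h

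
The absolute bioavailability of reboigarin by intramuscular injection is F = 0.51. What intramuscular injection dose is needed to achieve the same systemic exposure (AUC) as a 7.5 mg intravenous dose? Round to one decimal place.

For equal systemic exposure: F × D_ev = D_iv
D_ev = D_iv / F = 7.5 / 0.51 = 14.7059 mg

D_intramuscular = 14.7 mg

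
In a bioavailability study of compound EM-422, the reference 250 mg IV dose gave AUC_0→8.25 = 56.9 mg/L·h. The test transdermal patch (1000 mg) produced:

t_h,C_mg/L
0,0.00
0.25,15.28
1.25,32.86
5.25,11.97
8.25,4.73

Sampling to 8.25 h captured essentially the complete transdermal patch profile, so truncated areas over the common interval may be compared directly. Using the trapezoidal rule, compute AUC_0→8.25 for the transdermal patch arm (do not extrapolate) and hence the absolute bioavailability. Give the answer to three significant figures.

Trapezoidal AUC_0→8.25 (transdermal patch):
  [0→0.25]: (0.00+15.28)/2 × 0.25 = 1.91
  [0.25→1.25]: (15.28+32.86)/2 × 1 = 24.07
  [1.25→5.25]: (32.86+11.97)/2 × 4 = 89.66
  [5.25→8.25]: (11.97+4.73)/2 × 3 = 25.05
  Sum = 140.69 mg/L·h
F = (AUC_ev/D_ev)/(AUC_iv/D_iv) = (140.69/1000)/(56.9/250) = 0.14069/0.2276 = 0.6181

F = 0.618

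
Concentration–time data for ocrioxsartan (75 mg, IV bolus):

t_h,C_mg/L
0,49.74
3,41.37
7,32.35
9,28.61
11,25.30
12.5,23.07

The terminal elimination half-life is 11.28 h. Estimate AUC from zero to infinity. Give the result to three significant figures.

Trapezoidal AUC_0→12.5:
  [0→3]: (49.74+41.37)/2 × 3 = 136.665
  [3→7]: (41.37+32.35)/2 × 4 = 147.44
  [7→9]: (32.35+28.61)/2 × 2 = 60.96
  [9→11]: (28.61+25.30)/2 × 2 = 53.91
  [11→12.5]: (25.30+23.07)/2 × 1.5 = 36.2775
  Sum = 435.2525 mg/L·h
k_e = ln2 / t½ = 0.693147 / 11.28 = 0.0614 h^-1
Extrapolated tail: C_last / k_e = 23.07 / 0.0614 = 375.733
AUC_0→∞ = 435.2525 + 375.733 = 810.9855 mg/L·h

AUC = 811 mg/L·h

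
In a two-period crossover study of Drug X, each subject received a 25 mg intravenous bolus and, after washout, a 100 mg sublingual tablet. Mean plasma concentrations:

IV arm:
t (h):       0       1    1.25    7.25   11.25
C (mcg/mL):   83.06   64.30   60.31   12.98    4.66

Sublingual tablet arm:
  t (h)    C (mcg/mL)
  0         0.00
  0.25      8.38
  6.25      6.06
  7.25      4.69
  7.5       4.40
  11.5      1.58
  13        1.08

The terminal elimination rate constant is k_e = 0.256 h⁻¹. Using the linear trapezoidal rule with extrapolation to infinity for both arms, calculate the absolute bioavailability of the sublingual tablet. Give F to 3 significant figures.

F = 0.0476

Trapezoidal AUC_0→11.25 (IV):
  [0→1]: (83.06+64.30)/2 × 1 = 73.68
  [1→1.25]: (64.30+60.31)/2 × 0.25 = 15.57625
  [1.25→7.25]: (60.31+12.98)/2 × 6 = 219.87
  [7.25→11.25]: (12.98+4.66)/2 × 4 = 35.28
  Sum = 344.40625 mcg/mL·h
IV tail: 4.66/0.256 = 18.203; AUC_iv,0→∞ = 344.40625 + 18.203 = 362.60925 mcg/mL·h
Trapezoidal AUC_0→13 (sublingual tablet):
  [0→0.25]: (0.00+8.38)/2 × 0.25 = 1.0475
  [0.25→6.25]: (8.38+6.06)/2 × 6 = 43.32
  [6.25→7.25]: (6.06+4.69)/2 × 1 = 5.375
  [7.25→7.5]: (4.69+4.40)/2 × 0.25 = 1.13625
  [7.5→11.5]: (4.40+1.58)/2 × 4 = 11.96
  [11.5→13]: (1.58+1.08)/2 × 1.5 = 1.995
  Sum = 64.83375 mcg/mL·h
sublingual tablet tail: 1.08/0.256 = 4.219; AUC_ev,0→∞ = 64.83375 + 4.219 = 69.05275 mcg/mL·h
F = (AUC_ev/D_ev)/(AUC_iv/D_iv) = (69.05275/100)/(362.60925/25) = 0.6905275/14.50437 = 0.0476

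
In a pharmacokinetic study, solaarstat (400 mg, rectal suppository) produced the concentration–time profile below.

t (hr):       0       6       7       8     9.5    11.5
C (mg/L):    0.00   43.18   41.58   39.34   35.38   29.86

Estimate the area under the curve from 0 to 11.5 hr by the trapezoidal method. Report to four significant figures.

Trapezoidal AUC_0→11.5:
  [0→6]: (0.00+43.18)/2 × 6 = 129.54
  [6→7]: (43.18+41.58)/2 × 1 = 42.38
  [7→8]: (41.58+39.34)/2 × 1 = 40.46
  [8→9.5]: (39.34+35.38)/2 × 1.5 = 56.04
  [9.5→11.5]: (35.38+29.86)/2 × 2 = 65.24
  Sum = 333.66 mg/L·hr

AUC = 333.7 mg/L·hr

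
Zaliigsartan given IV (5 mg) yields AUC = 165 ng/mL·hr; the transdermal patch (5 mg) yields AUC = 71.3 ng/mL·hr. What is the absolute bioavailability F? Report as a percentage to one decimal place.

F = 43.2%

F = (AUC_ev / D_ev) / (AUC_iv / D_iv)
  = (71.3/5) / (165/5)
  = 14.26 / 33 = 0.4321
  = 43.21%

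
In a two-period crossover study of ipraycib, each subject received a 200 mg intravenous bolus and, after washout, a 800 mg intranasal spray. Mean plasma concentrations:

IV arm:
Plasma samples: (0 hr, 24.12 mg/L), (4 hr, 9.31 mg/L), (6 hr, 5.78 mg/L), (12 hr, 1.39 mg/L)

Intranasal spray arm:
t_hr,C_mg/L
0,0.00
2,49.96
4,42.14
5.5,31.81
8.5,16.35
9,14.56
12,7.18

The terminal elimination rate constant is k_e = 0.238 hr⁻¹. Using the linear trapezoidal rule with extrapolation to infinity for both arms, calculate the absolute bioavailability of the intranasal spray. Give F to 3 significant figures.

F = 0.778

Trapezoidal AUC_0→12 (IV):
  [0→4]: (24.12+9.31)/2 × 4 = 66.86
  [4→6]: (9.31+5.78)/2 × 2 = 15.09
  [6→12]: (5.78+1.39)/2 × 6 = 21.51
  Sum = 103.46 mg/L·hr
IV tail: 1.39/0.238 = 5.840; AUC_iv,0→∞ = 103.46 + 5.840 = 109.3 mg/L·hr
Trapezoidal AUC_0→12 (intranasal spray):
  [0→2]: (0.00+49.96)/2 × 2 = 49.96
  [2→4]: (49.96+42.14)/2 × 2 = 92.1
  [4→5.5]: (42.14+31.81)/2 × 1.5 = 55.4625
  [5.5→8.5]: (31.81+16.35)/2 × 3 = 72.24
  [8.5→9]: (16.35+14.56)/2 × 0.5 = 7.7275
  [9→12]: (14.56+7.18)/2 × 3 = 32.61
  Sum = 310.1 mg/L·hr
intranasal spray tail: 7.18/0.238 = 30.168; AUC_ev,0→∞ = 310.1 + 30.168 = 340.268 mg/L·hr
F = (AUC_ev/D_ev)/(AUC_iv/D_iv) = (340.268/800)/(109.3/200) = 0.425335/0.5465 = 0.7783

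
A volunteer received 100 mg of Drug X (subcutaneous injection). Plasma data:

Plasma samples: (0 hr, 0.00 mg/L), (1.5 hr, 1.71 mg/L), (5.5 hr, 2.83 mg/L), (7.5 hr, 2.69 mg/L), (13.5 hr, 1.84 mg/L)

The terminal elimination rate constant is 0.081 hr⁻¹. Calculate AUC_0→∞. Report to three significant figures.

AUC = 52.2 mg/L·hr

Trapezoidal AUC_0→13.5:
  [0→1.5]: (0.00+1.71)/2 × 1.5 = 1.2825
  [1.5→5.5]: (1.71+2.83)/2 × 4 = 9.08
  [5.5→7.5]: (2.83+2.69)/2 × 2 = 5.52
  [7.5→13.5]: (2.69+1.84)/2 × 6 = 13.59
  Sum = 29.4725 mg/L·hr
Extrapolated tail: C_last / k_e = 1.84 / 0.081 = 22.716
AUC_0→∞ = 29.4725 + 22.716 = 52.1885 mg/L·hr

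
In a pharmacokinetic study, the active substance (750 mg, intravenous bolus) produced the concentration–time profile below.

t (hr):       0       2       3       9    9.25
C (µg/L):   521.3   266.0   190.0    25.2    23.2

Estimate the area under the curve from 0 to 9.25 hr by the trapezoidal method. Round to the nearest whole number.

AUC = 1667 µg/L·hr

Trapezoidal AUC_0→9.25:
  [0→2]: (521.3+266.0)/2 × 2 = 787.3
  [2→3]: (266.0+190.0)/2 × 1 = 228.0
  [3→9]: (190.0+25.2)/2 × 6 = 645.6
  [9→9.25]: (25.2+23.2)/2 × 0.25 = 6.05
  Sum = 1666.95 µg/L·hr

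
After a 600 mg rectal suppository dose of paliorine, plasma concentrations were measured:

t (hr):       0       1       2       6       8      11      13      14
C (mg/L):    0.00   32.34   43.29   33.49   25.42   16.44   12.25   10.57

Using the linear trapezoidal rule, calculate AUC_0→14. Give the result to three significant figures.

AUC = 369 mg/L·hr

Trapezoidal AUC_0→14:
  [0→1]: (0.00+32.34)/2 × 1 = 16.17
  [1→2]: (32.34+43.29)/2 × 1 = 37.815
  [2→6]: (43.29+33.49)/2 × 4 = 153.56
  [6→8]: (33.49+25.42)/2 × 2 = 58.91
  [8→11]: (25.42+16.44)/2 × 3 = 62.79
  [11→13]: (16.44+12.25)/2 × 2 = 28.69
  [13→14]: (12.25+10.57)/2 × 1 = 11.41
  Sum = 369.345 mg/L·hr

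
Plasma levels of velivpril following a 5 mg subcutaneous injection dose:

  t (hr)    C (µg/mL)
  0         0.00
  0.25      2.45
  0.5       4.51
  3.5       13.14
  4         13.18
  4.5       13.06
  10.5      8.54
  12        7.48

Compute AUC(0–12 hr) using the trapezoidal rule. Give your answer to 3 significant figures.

Trapezoidal AUC_0→12:
  [0→0.25]: (0.00+2.45)/2 × 0.25 = 0.30625
  [0.25→0.5]: (2.45+4.51)/2 × 0.25 = 0.87
  [0.5→3.5]: (4.51+13.14)/2 × 3 = 26.475
  [3.5→4]: (13.14+13.18)/2 × 0.5 = 6.58
  [4→4.5]: (13.18+13.06)/2 × 0.5 = 6.56
  [4.5→10.5]: (13.06+8.54)/2 × 6 = 64.8
  [10.5→12]: (8.54+7.48)/2 × 1.5 = 12.015
  Sum = 117.60625 µg/mL·hr

AUC = 118 µg/mL·hr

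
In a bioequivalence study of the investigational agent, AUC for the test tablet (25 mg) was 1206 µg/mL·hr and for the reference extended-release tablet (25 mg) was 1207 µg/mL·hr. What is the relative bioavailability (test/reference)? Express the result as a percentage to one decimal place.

F_rel = 99.9%

F_rel = (AUC_test/D_test) / (AUC_ref/D_ref)
      = (1206/25) / (1207/25)
      = 48.24 / 48.28 = 0.9992 = 99.92%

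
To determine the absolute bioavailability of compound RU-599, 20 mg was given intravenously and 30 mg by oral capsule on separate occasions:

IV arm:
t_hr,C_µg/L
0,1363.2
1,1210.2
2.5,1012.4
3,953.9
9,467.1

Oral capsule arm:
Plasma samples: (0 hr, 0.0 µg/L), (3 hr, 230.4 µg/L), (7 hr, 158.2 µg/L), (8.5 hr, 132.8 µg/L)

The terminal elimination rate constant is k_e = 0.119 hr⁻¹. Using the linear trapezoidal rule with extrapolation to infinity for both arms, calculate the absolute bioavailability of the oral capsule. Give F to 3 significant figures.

F = 0.141

Trapezoidal AUC_0→9 (IV):
  [0→1]: (1363.2+1210.2)/2 × 1 = 1286.7
  [1→2.5]: (1210.2+1012.4)/2 × 1.5 = 1666.95
  [2.5→3]: (1012.4+953.9)/2 × 0.5 = 491.575
  [3→9]: (953.9+467.1)/2 × 6 = 4263.0
  Sum = 7708.225 µg/L·hr
IV tail: 467.1/0.119 = 3925.210; AUC_iv,0→∞ = 7708.225 + 3925.210 = 11633.435 µg/L·hr
Trapezoidal AUC_0→8.5 (oral capsule):
  [0→3]: (0.0+230.4)/2 × 3 = 345.6
  [3→7]: (230.4+158.2)/2 × 4 = 777.2
  [7→8.5]: (158.2+132.8)/2 × 1.5 = 218.25
  Sum = 1341.05 µg/L·hr
oral capsule tail: 132.8/0.119 = 1115.966; AUC_ev,0→∞ = 1341.05 + 1115.966 = 2457.016 µg/L·hr
F = (AUC_ev/D_ev)/(AUC_iv/D_iv) = (2457.016/30)/(11633.435/20) = 81.9005/581.67175 = 0.1408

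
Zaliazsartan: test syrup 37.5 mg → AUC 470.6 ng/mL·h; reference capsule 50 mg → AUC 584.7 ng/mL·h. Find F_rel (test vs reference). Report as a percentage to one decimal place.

F_rel = 107.3%

F_rel = (AUC_test/D_test) / (AUC_ref/D_ref)
      = (470.6/37.5) / (584.7/50)
      = 12.5493 / 11.694 = 1.0731 = 107.31%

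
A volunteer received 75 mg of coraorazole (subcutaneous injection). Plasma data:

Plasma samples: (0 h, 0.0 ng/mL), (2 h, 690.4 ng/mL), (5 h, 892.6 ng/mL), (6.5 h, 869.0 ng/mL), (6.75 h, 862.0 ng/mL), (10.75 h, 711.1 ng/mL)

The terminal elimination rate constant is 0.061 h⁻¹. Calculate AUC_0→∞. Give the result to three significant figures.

Trapezoidal AUC_0→10.75:
  [0→2]: (0.0+690.4)/2 × 2 = 690.4
  [2→5]: (690.4+892.6)/2 × 3 = 2374.5
  [5→6.5]: (892.6+869.0)/2 × 1.5 = 1321.2
  [6.5→6.75]: (869.0+862.0)/2 × 0.25 = 216.375
  [6.75→10.75]: (862.0+711.1)/2 × 4 = 3146.2
  Sum = 7748.675 ng/mL·h
Extrapolated tail: C_last / k_e = 711.1 / 0.061 = 11657.377
AUC_0→∞ = 7748.675 + 11657.377 = 19406.052 ng/mL·h

AUC = 19400 ng/mL·h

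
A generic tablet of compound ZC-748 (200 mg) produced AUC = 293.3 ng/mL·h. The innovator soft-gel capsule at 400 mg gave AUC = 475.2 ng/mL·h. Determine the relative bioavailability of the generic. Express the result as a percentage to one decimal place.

F_rel = 123.4%

F_rel = (AUC_test/D_test) / (AUC_ref/D_ref)
      = (293.3/200) / (475.2/400)
      = 1.4665 / 1.188 = 1.2344 = 123.44%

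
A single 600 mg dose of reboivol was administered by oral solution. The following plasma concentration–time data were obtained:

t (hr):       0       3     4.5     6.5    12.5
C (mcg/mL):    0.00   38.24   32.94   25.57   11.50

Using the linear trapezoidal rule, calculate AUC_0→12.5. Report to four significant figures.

Trapezoidal AUC_0→12.5:
  [0→3]: (0.00+38.24)/2 × 3 = 57.36
  [3→4.5]: (38.24+32.94)/2 × 1.5 = 53.385
  [4.5→6.5]: (32.94+25.57)/2 × 2 = 58.51
  [6.5→12.5]: (25.57+11.50)/2 × 6 = 111.21
  Sum = 280.465 mcg/mL·hr

AUC = 280.5 mcg/mL·hr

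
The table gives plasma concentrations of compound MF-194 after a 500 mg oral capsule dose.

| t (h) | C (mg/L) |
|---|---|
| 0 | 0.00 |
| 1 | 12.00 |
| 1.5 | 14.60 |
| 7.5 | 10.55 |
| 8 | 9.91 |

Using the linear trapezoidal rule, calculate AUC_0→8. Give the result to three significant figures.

AUC = 93.2 mg/L·h

Trapezoidal AUC_0→8:
  [0→1]: (0.00+12.00)/2 × 1 = 6.0
  [1→1.5]: (12.00+14.60)/2 × 0.5 = 6.65
  [1.5→7.5]: (14.60+10.55)/2 × 6 = 75.45
  [7.5→8]: (10.55+9.91)/2 × 0.5 = 5.115
  Sum = 93.215 mg/L·h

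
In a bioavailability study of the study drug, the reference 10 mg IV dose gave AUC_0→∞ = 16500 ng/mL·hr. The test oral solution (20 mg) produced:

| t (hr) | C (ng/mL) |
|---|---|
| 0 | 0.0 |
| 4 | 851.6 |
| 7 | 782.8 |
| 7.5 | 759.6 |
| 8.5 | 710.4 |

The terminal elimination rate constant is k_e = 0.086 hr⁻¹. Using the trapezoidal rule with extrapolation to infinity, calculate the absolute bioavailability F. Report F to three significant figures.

Trapezoidal AUC_0→8.5 (oral solution):
  [0→4]: (0.0+851.6)/2 × 4 = 1703.2
  [4→7]: (851.6+782.8)/2 × 3 = 2451.6
  [7→7.5]: (782.8+759.6)/2 × 0.5 = 385.6
  [7.5→8.5]: (759.6+710.4)/2 × 1 = 735.0
  Sum = 5275.4 ng/mL·hr
Tail: C_last/k_e = 710.4/0.086 = 8260.465
AUC_0→∞ (oral solution) = 5275.4 + 8260.465 = 13535.865 ng/mL·hr
F = (AUC_ev/D_ev)/(AUC_iv/D_iv) = (13535.865/20)/(16500/10) = 676.79325/1650 = 0.4102

F = 0.410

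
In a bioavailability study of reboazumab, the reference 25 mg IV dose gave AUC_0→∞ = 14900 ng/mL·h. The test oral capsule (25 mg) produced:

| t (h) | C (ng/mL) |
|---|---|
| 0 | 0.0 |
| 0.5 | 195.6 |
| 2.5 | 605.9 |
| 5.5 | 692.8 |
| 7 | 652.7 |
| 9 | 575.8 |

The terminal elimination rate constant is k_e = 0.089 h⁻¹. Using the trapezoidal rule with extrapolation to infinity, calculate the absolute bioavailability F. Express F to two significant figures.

Trapezoidal AUC_0→9 (oral capsule):
  [0→0.5]: (0.0+195.6)/2 × 0.5 = 48.9
  [0.5→2.5]: (195.6+605.9)/2 × 2 = 801.5
  [2.5→5.5]: (605.9+692.8)/2 × 3 = 1948.05
  [5.5→7]: (692.8+652.7)/2 × 1.5 = 1009.125
  [7→9]: (652.7+575.8)/2 × 2 = 1228.5
  Sum = 5036.075 ng/mL·h
Tail: C_last/k_e = 575.8/0.089 = 6469.663
AUC_0→∞ (oral capsule) = 5036.075 + 6469.663 = 11505.738 ng/mL·h
F = (AUC_ev/D_ev)/(AUC_iv/D_iv) = (11505.738/25)/(14900/25) = 460.22952/596 = 0.7722

F = 0.77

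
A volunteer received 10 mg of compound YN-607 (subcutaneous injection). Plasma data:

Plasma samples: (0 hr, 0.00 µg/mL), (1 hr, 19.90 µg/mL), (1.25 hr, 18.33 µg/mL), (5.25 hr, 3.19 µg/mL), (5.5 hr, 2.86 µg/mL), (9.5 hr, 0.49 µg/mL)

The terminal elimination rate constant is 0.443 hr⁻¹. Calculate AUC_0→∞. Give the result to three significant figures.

AUC = 66.3 µg/mL·hr

Trapezoidal AUC_0→9.5:
  [0→1]: (0.00+19.90)/2 × 1 = 9.95
  [1→1.25]: (19.90+18.33)/2 × 0.25 = 4.77875
  [1.25→5.25]: (18.33+3.19)/2 × 4 = 43.04
  [5.25→5.5]: (3.19+2.86)/2 × 0.25 = 0.75625
  [5.5→9.5]: (2.86+0.49)/2 × 4 = 6.7
  Sum = 65.225 µg/mL·hr
Extrapolated tail: C_last / k_e = 0.49 / 0.443 = 1.106
AUC_0→∞ = 65.225 + 1.106 = 66.331 µg/mL·hr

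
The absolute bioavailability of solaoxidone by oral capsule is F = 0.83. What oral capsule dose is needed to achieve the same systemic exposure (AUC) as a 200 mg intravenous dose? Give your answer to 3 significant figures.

D_oral = 241 mg

For equal systemic exposure: F × D_ev = D_iv
D_ev = D_iv / F = 200 / 0.83 = 240.964 mg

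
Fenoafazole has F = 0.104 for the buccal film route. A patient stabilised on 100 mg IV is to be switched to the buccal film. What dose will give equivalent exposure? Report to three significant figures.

D_buccal = 962 mg

For equal systemic exposure: F × D_ev = D_iv
D_ev = D_iv / F = 100 / 0.104 = 961.538 mg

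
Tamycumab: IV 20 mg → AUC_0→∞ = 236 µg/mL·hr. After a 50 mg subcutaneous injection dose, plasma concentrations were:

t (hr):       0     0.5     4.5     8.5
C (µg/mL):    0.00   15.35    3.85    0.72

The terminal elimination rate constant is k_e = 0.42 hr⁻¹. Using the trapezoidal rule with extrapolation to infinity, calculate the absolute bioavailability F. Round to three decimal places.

Trapezoidal AUC_0→8.5 (subcutaneous injection):
  [0→0.5]: (0.00+15.35)/2 × 0.5 = 3.8375
  [0.5→4.5]: (15.35+3.85)/2 × 4 = 38.4
  [4.5→8.5]: (3.85+0.72)/2 × 4 = 9.14
  Sum = 51.3775 µg/mL·hr
Tail: C_last/k_e = 0.72/0.42 = 1.714
AUC_0→∞ (subcutaneous injection) = 51.3775 + 1.714 = 53.0915 µg/mL·hr
F = (AUC_ev/D_ev)/(AUC_iv/D_iv) = (53.0915/50)/(236/20) = 1.06183/11.8 = 0.0900

F = 0.090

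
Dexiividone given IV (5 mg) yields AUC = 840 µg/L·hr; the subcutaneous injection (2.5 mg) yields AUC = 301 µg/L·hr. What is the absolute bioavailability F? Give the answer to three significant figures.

F = 0.717

F = (AUC_ev / D_ev) / (AUC_iv / D_iv)
  = (301/2.5) / (840/5)
  = 120.4 / 168 = 0.7167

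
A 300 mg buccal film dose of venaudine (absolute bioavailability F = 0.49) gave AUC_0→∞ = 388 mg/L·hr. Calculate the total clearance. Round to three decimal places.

CL = 0.379 L/hr

CL = F × Dose / AUC_0→∞
   = 0.49 × 300 / 388 = 0.378866 L/hr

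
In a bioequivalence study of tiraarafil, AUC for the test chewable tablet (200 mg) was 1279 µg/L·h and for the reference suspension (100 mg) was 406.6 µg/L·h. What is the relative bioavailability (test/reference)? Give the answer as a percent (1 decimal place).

F_rel = (AUC_test/D_test) / (AUC_ref/D_ref)
      = (1279/200) / (406.6/100)
      = 6.395 / 4.066 = 1.5728 = 157.28%

F_rel = 157.3%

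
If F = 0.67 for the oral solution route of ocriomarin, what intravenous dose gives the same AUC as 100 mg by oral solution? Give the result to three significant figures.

D_iv = 67.0 mg

Systemic exposure from an extravascular dose = F × D_ev, so the equivalent IV dose is F × D_ev.
D_iv = F × D_ev = 0.67 × 100 = 67 mg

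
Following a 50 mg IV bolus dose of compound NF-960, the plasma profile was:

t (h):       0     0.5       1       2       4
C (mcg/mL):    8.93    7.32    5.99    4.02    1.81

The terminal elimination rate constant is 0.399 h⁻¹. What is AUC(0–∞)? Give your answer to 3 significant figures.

Trapezoidal AUC_0→4:
  [0→0.5]: (8.93+7.32)/2 × 0.5 = 4.0625
  [0.5→1]: (7.32+5.99)/2 × 0.5 = 3.3275
  [1→2]: (5.99+4.02)/2 × 1 = 5.005
  [2→4]: (4.02+1.81)/2 × 2 = 5.83
  Sum = 18.225 mcg/mL·h
Extrapolated tail: C_last / k_e = 1.81 / 0.399 = 4.536
AUC_0→∞ = 18.225 + 4.536 = 22.761 mcg/mL·h

AUC = 22.8 mcg/mL·h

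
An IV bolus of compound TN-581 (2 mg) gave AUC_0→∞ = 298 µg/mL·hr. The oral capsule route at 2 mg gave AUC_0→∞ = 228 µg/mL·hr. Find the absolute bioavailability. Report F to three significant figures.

F = 0.765

F = (AUC_ev / D_ev) / (AUC_iv / D_iv)
  = (228/2) / (298/2)
  = 114 / 149 = 0.7651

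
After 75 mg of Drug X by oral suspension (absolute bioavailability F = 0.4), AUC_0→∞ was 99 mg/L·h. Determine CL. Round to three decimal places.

CL = 0.303 L/h

CL = F × Dose / AUC_0→∞
   = 0.4 × 75 / 99 = 0.30303 L/h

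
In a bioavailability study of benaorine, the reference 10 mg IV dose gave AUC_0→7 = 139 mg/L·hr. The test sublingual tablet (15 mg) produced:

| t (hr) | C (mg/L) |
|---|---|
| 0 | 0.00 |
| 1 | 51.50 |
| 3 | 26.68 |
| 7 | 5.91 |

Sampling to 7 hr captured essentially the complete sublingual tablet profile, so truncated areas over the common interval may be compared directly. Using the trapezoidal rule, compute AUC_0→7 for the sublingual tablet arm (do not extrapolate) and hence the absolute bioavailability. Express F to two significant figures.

F = 0.81

Trapezoidal AUC_0→7 (sublingual tablet):
  [0→1]: (0.00+51.50)/2 × 1 = 25.75
  [1→3]: (51.50+26.68)/2 × 2 = 78.18
  [3→7]: (26.68+5.91)/2 × 4 = 65.18
  Sum = 169.11 mg/L·hr
F = (AUC_ev/D_ev)/(AUC_iv/D_iv) = (169.11/15)/(139/10) = 11.274/13.9 = 0.8111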